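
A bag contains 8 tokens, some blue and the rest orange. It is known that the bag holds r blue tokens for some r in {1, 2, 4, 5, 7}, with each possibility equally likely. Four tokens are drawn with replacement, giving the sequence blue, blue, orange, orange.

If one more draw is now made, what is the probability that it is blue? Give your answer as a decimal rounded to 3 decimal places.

For each hypothesis, P(data | H) works out to: P(data | r = 1) = (1/8)(1/8)(7/8)(7/8) = 0.011963; P(data | r = 2) = (2/8)(2/8)(6/8)(6/8) = 0.035156; P(data | r = 4) = (4/8)(4/8)(4/8)(4/8) = 0.0625; P(data | r = 5) = (5/8)(5/8)(3/8)(3/8) = 0.054932; P(data | r = 7) = (7/8)(7/8)(1/8)(1/8) = 0.011963.
Multiplying each by its prior: 1/5 · 0.011963 = 0.0023926, 1/5 · 0.035156 = 0.0070313, 1/5 · 0.0625 = 0.0125, 1/5 · 0.054932 = 0.010986, 1/5 · 0.011963 = 0.0023926; summing to 0.035303.
Normalising, the posterior is P(r = 1 | data) = 0.067773, P(r = 2 | data) = 0.19917, P(r = 4 | data) = 0.35408, P(r = 5 | data) = 0.3112, P(r = 7 | data) = 0.067773.
So P(blue next | data) = Σ P(blue next | H) P(H | data) = (1/8)(0.067773) + (1/4)(0.19917) + (1/2)(0.35408) + (5/8)(0.3112) + (7/8)(0.067773) = 0.48911.

0.489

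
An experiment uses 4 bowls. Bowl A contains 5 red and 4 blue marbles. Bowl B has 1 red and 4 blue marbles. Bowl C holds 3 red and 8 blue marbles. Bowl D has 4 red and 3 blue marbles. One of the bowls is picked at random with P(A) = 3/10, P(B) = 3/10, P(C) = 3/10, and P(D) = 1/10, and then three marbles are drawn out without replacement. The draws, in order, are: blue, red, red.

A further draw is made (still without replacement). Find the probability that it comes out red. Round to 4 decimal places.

0.4312

Under each hypothesis, the probability of the observed sequence is: P(data | bowl A) = (4/9)(5/8)(4/7) = 0.15873; P(data | bowl B) = (4/5)(1/4)(0/3) = 0; P(data | bowl C) = (8/11)(3/10)(2/9) = 0.048485; P(data | bowl D) = (3/7)(4/6)(3/5) = 0.17143.
Multiplying each by its prior: 3/10 · 0.15873 = 0.047619, 3/10 · 0 = 0, 3/10 · 0.048485 = 0.014545, 1/10 · 0.17143 = 0.017143; summing to 0.079307.
The posterior is then P(bowl A | data) = 0.60044, P(bowl B | data) = 0, P(bowl C | data) = 0.18341, P(bowl D | data) = 0.21616.
Averaging over the posterior, P(red next | data) = (1/2)(0.60044) + (1/8)(0.18341) + (1/2)(0.21616) = 0.43122.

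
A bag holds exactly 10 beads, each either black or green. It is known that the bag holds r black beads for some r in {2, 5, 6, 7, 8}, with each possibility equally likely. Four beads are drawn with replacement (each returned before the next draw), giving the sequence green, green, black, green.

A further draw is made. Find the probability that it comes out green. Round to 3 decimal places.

0.593

For each hypothesis, P(data | H) works out to: P(data | r = 2) = (8/10)(8/10)(2/10)(8/10) = 0.1024; P(data | r = 5) = (5/10)(5/10)(5/10)(5/10) = 0.0625; P(data | r = 6) = (4/10)(4/10)(6/10)(4/10) = 0.0384; P(data | r = 7) = (3/10)(3/10)(7/10)(3/10) = 0.0189; P(data | r = 8) = (2/10)(2/10)(8/10)(2/10) = 0.0064.
Weighting by the prior gives 1/5 · 0.1024 = 0.02048, 1/5 · 0.0625 = 0.0125, 1/5 · 0.0384 = 0.00768, 1/5 · 0.0189 = 0.00378, 1/5 · 0.0064 = 0.00128; summing to 0.04572.
Normalising, the posterior is P(r = 2 | data) = 0.44794, P(r = 5 | data) = 0.2734, P(r = 6 | data) = 0.16798, P(r = 7 | data) = 0.082677, P(r = 8 | data) = 0.027997.
So P(green next | data) = Σ P(green next | H) P(H | data) = (4/5)(0.44794) + (1/2)(0.2734) + (2/5)(0.16798) + (3/10)(0.082677) + (1/5)(0.027997) = 0.59265.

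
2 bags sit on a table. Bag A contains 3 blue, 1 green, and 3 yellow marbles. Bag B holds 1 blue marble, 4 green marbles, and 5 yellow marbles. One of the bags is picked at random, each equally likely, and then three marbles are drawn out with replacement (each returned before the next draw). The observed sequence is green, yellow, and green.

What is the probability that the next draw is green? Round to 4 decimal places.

Under each hypothesis, the probability of the observed sequence is: P(data | bag A) = (1/7)(3/7)(1/7) = 0.0087464; P(data | bag B) = (4/10)(5/10)(4/10) = 0.08.
Multiplying each by its prior: 1/2 · 0.0087464 = 0.0043732, 1/2 · 0.08 = 0.04; summing to 0.044373.
Normalising, the posterior is P(bag A | data) = 0.098555, P(bag B | data) = 0.90145.
The predictive probability is P(green next | data) = (1/7)(0.098555) + (2/5)(0.90145) = 0.37466.

0.3747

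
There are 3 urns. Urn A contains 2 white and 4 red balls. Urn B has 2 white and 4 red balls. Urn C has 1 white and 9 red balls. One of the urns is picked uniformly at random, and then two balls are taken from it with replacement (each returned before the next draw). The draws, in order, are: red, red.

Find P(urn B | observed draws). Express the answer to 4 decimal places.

Compute the likelihood of the observed sequence for each case: P(data | urn A) = (4/6)(4/6) = 0.44444; P(data | urn B) = (4/6)(4/6) = 0.44444; P(data | urn C) = (9/10)(9/10) = 0.81.
Multiplying each by its prior: 1/3 · 0.44444 = 0.14815, 1/3 · 0.44444 = 0.14815, 1/3 · 0.81 = 0.27; these sum to 0.5663.
So P(urn B | data) = (0.14815) / (0.5663) = 0.26161.

0.2616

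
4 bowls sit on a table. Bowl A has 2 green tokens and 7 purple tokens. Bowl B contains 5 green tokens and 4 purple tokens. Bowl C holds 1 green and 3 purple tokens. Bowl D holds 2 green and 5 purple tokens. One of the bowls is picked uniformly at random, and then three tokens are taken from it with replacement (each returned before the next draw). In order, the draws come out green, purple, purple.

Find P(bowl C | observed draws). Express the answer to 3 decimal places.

For each hypothesis, P(data | H) works out to: P(data | bowl A) = (2/9)(7/9)(7/9) = 0.13443; P(data | bowl B) = (5/9)(4/9)(4/9) = 0.10974; P(data | bowl C) = (1/4)(3/4)(3/4) = 0.14062; P(data | bowl D) = (2/7)(5/7)(5/7) = 0.14577.
Weighting by the prior gives 1/4 · 0.13443 = 0.033608, 1/4 · 0.10974 = 0.027435, 1/4 · 0.14062 = 0.035156, 1/4 · 0.14577 = 0.036443; with total 0.13264.
So P(bowl C | data) = (0.035156) / (0.13264) = 0.26505.

0.265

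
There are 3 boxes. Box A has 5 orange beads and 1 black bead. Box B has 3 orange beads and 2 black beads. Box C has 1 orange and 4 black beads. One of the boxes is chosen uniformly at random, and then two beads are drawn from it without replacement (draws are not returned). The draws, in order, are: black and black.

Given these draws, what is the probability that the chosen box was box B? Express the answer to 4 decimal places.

0.1429

The likelihood of the observed sequence under each hypothesis: P(data | box A) = (1/6)(0/5) = 0; P(data | box B) = (2/5)(1/4) = 1/10; P(data | box C) = (4/5)(3/4) = 3/5.
The prior-weighted likelihoods are 1/3 · 0 = 0, 1/3 · 1/10 = 1/30, 1/3 · 3/5 = 1/5; these sum to 7/30.
So P(box B | data) = (1/30) / (7/30) = 1/7.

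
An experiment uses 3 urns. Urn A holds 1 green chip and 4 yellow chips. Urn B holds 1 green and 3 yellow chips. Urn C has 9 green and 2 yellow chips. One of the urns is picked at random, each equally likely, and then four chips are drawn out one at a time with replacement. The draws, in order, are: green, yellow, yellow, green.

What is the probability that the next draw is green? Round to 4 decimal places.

For each hypothesis, P(data | H) works out to: P(data | urn A) = (1/5)(4/5)(4/5)(1/5) = 0.0256; P(data | urn B) = (1/4)(3/4)(3/4)(1/4) = 0.035156; P(data | urn C) = (9/11)(2/11)(2/11)(9/11) = 0.02213.
Multiplying each by its prior: 1/3 · 0.0256 = 0.0085333, 1/3 · 0.035156 = 0.011719, 1/3 · 0.02213 = 0.0073765; these sum to 0.027629.
The posterior is then P(urn A | data) = 0.30886, P(urn B | data) = 0.42415, P(urn C | data) = 0.26699.
The predictive probability is P(green next | data) = (1/5)(0.30886) + (1/4)(0.42415) + (9/11)(0.26699) = 0.38626.

0.3863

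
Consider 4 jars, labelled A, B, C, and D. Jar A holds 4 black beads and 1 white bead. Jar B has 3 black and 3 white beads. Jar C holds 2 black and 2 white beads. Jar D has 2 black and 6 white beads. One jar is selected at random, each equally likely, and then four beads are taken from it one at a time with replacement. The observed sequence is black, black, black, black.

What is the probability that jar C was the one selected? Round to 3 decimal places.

Compute the likelihood of the observed sequence for each case: P(data | jar A) = (4/5)(4/5)(4/5)(4/5) = 0.4096; P(data | jar B) = (3/6)(3/6)(3/6)(3/6) = 0.0625; P(data | jar C) = (2/4)(2/4)(2/4)(2/4) = 0.0625; P(data | jar D) = (2/8)(2/8)(2/8)(2/8) = 0.0039062.
Weighting by the prior gives 1/4 · 0.4096 = 0.1024, 1/4 · 0.0625 = 0.015625, 1/4 · 0.0625 = 0.015625, 1/4 · 0.0039062 = 0.00097656; these sum to 0.13463.
By Bayes' rule, P(jar C | data) = (0.015625) / (0.13463) = 0.11606.

0.116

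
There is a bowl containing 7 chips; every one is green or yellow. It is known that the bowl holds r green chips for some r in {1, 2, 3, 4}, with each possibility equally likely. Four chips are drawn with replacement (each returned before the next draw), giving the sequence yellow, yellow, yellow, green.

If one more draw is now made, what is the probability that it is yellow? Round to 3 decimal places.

Compute the likelihood of the observed sequence for each case: P(data | r = 1) = (6/7)(6/7)(6/7)(1/7) = 0.089963; P(data | r = 2) = (5/7)(5/7)(5/7)(2/7) = 0.10412; P(data | r = 3) = (4/7)(4/7)(4/7)(3/7) = 0.079967; P(data | r = 4) = (3/7)(3/7)(3/7)(4/7) = 0.044981.
The prior-weighted likelihoods are 1/4 · 0.089963 = 0.022491, 1/4 · 0.10412 = 0.026031, 1/4 · 0.079967 = 0.019992, 1/4 · 0.044981 = 0.011245; these sum to 0.079758.
Dividing through by the total gives posterior P(r = 1 | data) = 0.28198, P(r = 2 | data) = 0.32637, P(r = 3 | data) = 0.25065, P(r = 4 | data) = 0.14099.
So P(yellow next | data) = Σ P(yellow next | H) P(H | data) = (6/7)(0.28198) + (5/7)(0.32637) + (4/7)(0.25065) + (3/7)(0.14099) = 0.67848.

0.678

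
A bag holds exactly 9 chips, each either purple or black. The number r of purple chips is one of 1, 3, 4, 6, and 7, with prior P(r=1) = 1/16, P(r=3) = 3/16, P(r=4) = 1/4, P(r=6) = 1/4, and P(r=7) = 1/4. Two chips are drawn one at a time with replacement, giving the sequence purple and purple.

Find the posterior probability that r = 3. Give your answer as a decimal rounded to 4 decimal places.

0.0625

The likelihood of the observed sequence under each hypothesis: P(data | r = 1) = (1/9)(1/9) = 0.012346; P(data | r = 3) = (3/9)(3/9) = 0.11111; P(data | r = 4) = (4/9)(4/9) = 0.19753; P(data | r = 6) = (6/9)(6/9) = 0.44444; P(data | r = 7) = (7/9)(7/9) = 0.60494.
Multiplying each by its prior: 1/16 · 0.012346 = 0.0007716, 3/16 · 0.11111 = 0.020833, 1/4 · 0.19753 = 0.049383, 1/4 · 0.44444 = 0.11111, 1/4 · 0.60494 = 0.15123; with total 0.33333.
Hence P(r = 3 | data) = (0.020833) / (0.33333) = 0.0625.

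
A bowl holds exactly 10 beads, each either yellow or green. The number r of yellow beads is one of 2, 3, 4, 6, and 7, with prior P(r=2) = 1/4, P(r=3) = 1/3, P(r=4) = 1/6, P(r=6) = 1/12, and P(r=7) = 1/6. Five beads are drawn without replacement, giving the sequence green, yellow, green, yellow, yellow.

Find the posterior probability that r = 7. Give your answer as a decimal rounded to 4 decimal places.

0.3933

For each hypothesis, P(data | H) works out to: P(data | r = 2) = (8/10)(2/9)(7/8)(1/7)(0/6) = 0; P(data | r = 3) = (7/10)(3/9)(6/8)(2/7)(1/6) = 0.0083333; P(data | r = 4) = (6/10)(4/9)(5/8)(3/7)(2/6) = 0.02381; P(data | r = 6) = (4/10)(6/9)(3/8)(5/7)(4/6) = 0.047619; P(data | r = 7) = (3/10)(7/9)(2/8)(6/7)(5/6) = 0.041667.
Multiplying each by its prior: 1/4 · 0 = 0, 1/3 · 0.0083333 = 0.0027778, 1/6 · 0.02381 = 0.0039683, 1/12 · 0.047619 = 0.0039683, 1/6 · 0.041667 = 0.0069444; these sum to 0.017659.
So P(r = 7 | data) = (0.0069444) / (0.017659) = 0.39326.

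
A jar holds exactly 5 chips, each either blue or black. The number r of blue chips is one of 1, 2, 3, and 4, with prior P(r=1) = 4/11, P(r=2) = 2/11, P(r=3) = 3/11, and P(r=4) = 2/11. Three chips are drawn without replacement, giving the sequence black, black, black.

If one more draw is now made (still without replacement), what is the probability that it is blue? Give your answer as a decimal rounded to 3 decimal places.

Compute the likelihood of the observed sequence for each case: P(data | r = 1) = (4/5)(3/4)(2/3) = 2/5; P(data | r = 2) = (3/5)(2/4)(1/3) = 1/10; P(data | r = 3) = (2/5)(1/4)(0/3) = 0; P(data | r = 4) = (1/5)(0/4) = 0.
Multiplying each by its prior: 4/11 · 2/5 = 8/55, 2/11 · 1/10 = 1/55, 3/11 · 0 = 0, 2/11 · 0 = 0; summing to 9/55.
The posterior is then P(r = 1 | data) = 8/9, P(r = 2 | data) = 1/9, P(r = 3 | data) = 0, P(r = 4 | data) = 0.
The predictive probability is P(blue next | data) = (1/2)(8/9) + (1)(1/9) = 5/9.

0.556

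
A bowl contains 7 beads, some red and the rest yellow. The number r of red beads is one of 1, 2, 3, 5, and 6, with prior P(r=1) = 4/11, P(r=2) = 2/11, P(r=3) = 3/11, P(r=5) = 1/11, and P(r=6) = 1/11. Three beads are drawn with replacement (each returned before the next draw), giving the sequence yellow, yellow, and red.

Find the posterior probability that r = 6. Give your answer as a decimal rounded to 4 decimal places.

0.0145

Under each hypothesis, the probability of the observed sequence is: P(data | r = 1) = (6/7)(6/7)(1/7) = 0.10496; P(data | r = 2) = (5/7)(5/7)(2/7) = 0.14577; P(data | r = 3) = (4/7)(4/7)(3/7) = 0.13994; P(data | r = 5) = (2/7)(2/7)(5/7) = 0.058309; P(data | r = 6) = (1/7)(1/7)(6/7) = 0.017493.
Multiplying each by its prior: 4/11 · 0.10496 = 0.038166, 2/11 · 0.14577 = 0.026504, 3/11 · 0.13994 = 0.038166, 1/11 · 0.058309 = 0.0053008, 1/11 · 0.017493 = 0.0015902; summing to 0.10973.
So P(r = 6 | data) = (0.0015902) / (0.10973) = 0.014493.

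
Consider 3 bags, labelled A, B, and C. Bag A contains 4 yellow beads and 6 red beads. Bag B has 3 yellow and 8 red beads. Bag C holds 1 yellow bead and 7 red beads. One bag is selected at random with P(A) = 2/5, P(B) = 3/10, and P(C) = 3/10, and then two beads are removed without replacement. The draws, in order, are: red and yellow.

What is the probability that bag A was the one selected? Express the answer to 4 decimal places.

Compute the likelihood of the observed sequence for each case: P(data | bag A) = (6/10)(4/9) = 0.26667; P(data | bag B) = (8/11)(3/10) = 0.21818; P(data | bag C) = (7/8)(1/7) = 0.125.
The prior-weighted likelihoods are 2/5 · 0.26667 = 0.10667, 3/10 · 0.21818 = 0.065455, 3/10 · 0.125 = 0.0375; with total 0.20962.
Hence P(bag A | data) = (0.10667) / (0.20962) = 0.50885.

0.5089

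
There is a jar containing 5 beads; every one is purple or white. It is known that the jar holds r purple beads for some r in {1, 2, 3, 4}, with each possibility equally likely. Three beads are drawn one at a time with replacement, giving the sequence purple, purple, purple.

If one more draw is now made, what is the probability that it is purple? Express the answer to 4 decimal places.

For each hypothesis, P(data | H) works out to: P(data | r = 1) = (1/5)(1/5)(1/5) = 1/125; P(data | r = 2) = (2/5)(2/5)(2/5) = 8/125; P(data | r = 3) = (3/5)(3/5)(3/5) = 27/125; P(data | r = 4) = (4/5)(4/5)(4/5) = 64/125.
Multiplying each by its prior: 1/4 · 1/125 = 1/500, 1/4 · 8/125 = 2/125, 1/4 · 27/125 = 27/500, 1/4 · 64/125 = 16/125; these sum to 1/5.
Normalising, the posterior is P(r = 1 | data) = 1/100, P(r = 2 | data) = 2/25, P(r = 3 | data) = 27/100, P(r = 4 | data) = 16/25.
The predictive probability is P(purple next | data) = (1/5)(1/100) + (2/5)(2/25) + (3/5)(27/100) + (4/5)(16/25) = 177/250.

0.7080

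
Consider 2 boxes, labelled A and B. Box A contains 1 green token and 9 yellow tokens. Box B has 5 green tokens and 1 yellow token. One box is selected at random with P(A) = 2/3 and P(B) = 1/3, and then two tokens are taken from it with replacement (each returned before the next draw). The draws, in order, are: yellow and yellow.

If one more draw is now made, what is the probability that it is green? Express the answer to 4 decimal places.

Compute the likelihood of the observed sequence for each case: P(data | box A) = (9/10)(9/10) = 0.81; P(data | box B) = (1/6)(1/6) = 0.027778.
Weighting by the prior gives 2/3 · 0.81 = 0.54, 1/3 · 0.027778 = 0.0092593; with total 0.54926.
Dividing through by the total gives posterior P(box A | data) = 0.98314, P(box B | data) = 0.016858.
Averaging over the posterior, P(green next | data) = (1/10)(0.98314) + (5/6)(0.016858) = 0.11236.

0.1124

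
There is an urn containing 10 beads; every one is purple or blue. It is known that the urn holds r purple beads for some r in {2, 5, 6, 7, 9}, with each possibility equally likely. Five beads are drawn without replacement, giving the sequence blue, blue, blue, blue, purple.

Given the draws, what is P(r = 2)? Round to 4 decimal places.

Under each hypothesis, the probability of the observed sequence is: P(data | r = 2) = (8/10)(7/9)(6/8)(5/7)(2/6) = 0.11111; P(data | r = 5) = (5/10)(4/9)(3/8)(2/7)(5/6) = 0.019841; P(data | r = 6) = (4/10)(3/9)(2/8)(1/7)(6/6) = 0.0047619; P(data | r = 7) = (3/10)(2/9)(1/8)(0/7) = 0; P(data | r = 9) = (1/10)(0/9) = 0.
Weighting by the prior gives 1/5 · 0.11111 = 0.022222, 1/5 · 0.019841 = 0.0039683, 1/5 · 0.0047619 = 0.00095238, 1/5 · 0 = 0, 1/5 · 0 = 0; summing to 0.027143.
So P(r = 2 | data) = (0.022222) / (0.027143) = 0.81871.

0.8187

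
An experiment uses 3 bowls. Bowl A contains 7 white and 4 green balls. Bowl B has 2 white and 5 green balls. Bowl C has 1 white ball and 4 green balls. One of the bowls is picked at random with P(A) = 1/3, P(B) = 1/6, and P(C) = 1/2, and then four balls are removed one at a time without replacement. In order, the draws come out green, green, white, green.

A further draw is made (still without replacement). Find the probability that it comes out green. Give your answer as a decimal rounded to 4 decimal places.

For each hypothesis, P(data | H) works out to: P(data | bowl A) = (4/11)(3/10)(7/9)(2/8) = 0.021212; P(data | bowl B) = (5/7)(4/6)(2/5)(3/4) = 0.14286; P(data | bowl C) = (4/5)(3/4)(1/3)(2/2) = 0.2.
Multiplying each by its prior: 1/3 · 0.021212 = 0.0070707, 1/6 · 0.14286 = 0.02381, 1/2 · 0.2 = 0.1; with total 0.13088.
The posterior is then P(bowl A | data) = 0.054024, P(bowl B | data) = 0.18192, P(bowl C | data) = 0.76406.
Averaging over the posterior, P(green next | data) = (1/7)(0.054024) + (2/3)(0.18192) + (1)(0.76406) = 0.89305.

0.8931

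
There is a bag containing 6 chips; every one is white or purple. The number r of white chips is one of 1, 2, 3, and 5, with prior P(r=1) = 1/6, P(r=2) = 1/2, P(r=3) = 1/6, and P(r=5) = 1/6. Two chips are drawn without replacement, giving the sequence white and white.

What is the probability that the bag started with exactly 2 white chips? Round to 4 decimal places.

0.1875

Under each hypothesis, the probability of the observed sequence is: P(data | r = 1) = (1/6)(0/5) = 0; P(data | r = 2) = (2/6)(1/5) = 1/15; P(data | r = 3) = (3/6)(2/5) = 1/5; P(data | r = 5) = (5/6)(4/5) = 2/3.
Weighting by the prior gives 1/6 · 0 = 0, 1/2 · 1/15 = 1/30, 1/6 · 1/5 = 1/30, 1/6 · 2/3 = 1/9; these sum to 8/45.
Hence P(r = 2 | data) = (1/30) / (8/45) = 3/16.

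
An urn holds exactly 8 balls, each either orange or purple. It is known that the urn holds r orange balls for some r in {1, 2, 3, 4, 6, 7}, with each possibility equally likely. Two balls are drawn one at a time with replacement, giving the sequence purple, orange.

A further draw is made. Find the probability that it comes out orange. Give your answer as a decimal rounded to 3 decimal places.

0.473

Compute the likelihood of the observed sequence for each case: P(data | r = 1) = (7/8)(1/8) = 7/64; P(data | r = 2) = (6/8)(2/8) = 3/16; P(data | r = 3) = (5/8)(3/8) = 15/64; P(data | r = 4) = (4/8)(4/8) = 1/4; P(data | r = 6) = (2/8)(6/8) = 3/16; P(data | r = 7) = (1/8)(7/8) = 7/64.
The prior-weighted likelihoods are 1/6 · 7/64 = 7/384, 1/6 · 3/16 = 1/32, 1/6 · 15/64 = 5/128, 1/6 · 1/4 = 1/24, 1/6 · 3/16 = 1/32, 1/6 · 7/64 = 7/384; these sum to 23/128.
Dividing through by the total gives posterior P(r = 1 | data) = 7/69, P(r = 2 | data) = 4/23, P(r = 3 | data) = 5/23, P(r = 4 | data) = 16/69, P(r = 6 | data) = 4/23, P(r = 7 | data) = 7/69.
So P(orange next | data) = Σ P(orange next | H) P(H | data) = (1/8)(7/69) + (1/4)(4/23) + (3/8)(5/23) + (1/2)(16/69) + (3/4)(4/23) + (7/8)(7/69) = 87/184.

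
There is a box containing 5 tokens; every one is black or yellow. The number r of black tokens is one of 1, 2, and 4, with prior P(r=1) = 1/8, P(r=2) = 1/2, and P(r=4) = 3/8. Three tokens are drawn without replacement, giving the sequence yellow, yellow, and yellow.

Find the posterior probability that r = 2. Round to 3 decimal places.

For each hypothesis, P(data | H) works out to: P(data | r = 1) = (4/5)(3/4)(2/3) = 2/5; P(data | r = 2) = (3/5)(2/4)(1/3) = 1/10; P(data | r = 4) = (1/5)(0/4) = 0.
The prior-weighted likelihoods are 1/8 · 2/5 = 1/20, 1/2 · 1/10 = 1/20, 3/8 · 0 = 0; summing to 1/10.
So P(r = 2 | data) = (1/20) / (1/10) = 1/2.

0.500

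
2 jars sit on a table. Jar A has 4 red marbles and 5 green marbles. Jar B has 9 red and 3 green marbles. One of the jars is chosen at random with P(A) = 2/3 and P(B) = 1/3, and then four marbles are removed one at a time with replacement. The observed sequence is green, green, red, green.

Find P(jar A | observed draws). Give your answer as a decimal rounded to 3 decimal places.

For each hypothesis, P(data | H) works out to: P(data | jar A) = (5/9)(5/9)(4/9)(5/9) = 0.076208; P(data | jar B) = (3/12)(3/12)(9/12)(3/12) = 0.011719.
Weighting by the prior gives 2/3 · 0.076208 = 0.050805, 1/3 · 0.011719 = 0.0039062; with total 0.054712.
Hence P(jar A | data) = (0.050805) / (0.054712) = 0.9286.

0.929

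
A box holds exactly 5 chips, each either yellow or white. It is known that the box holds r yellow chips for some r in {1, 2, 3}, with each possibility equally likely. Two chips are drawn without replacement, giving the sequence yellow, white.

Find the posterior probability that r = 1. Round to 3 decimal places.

0.250

Under each hypothesis, the probability of the observed sequence is: P(data | r = 1) = (1/5)(4/4) = 1/5; P(data | r = 2) = (2/5)(3/4) = 3/10; P(data | r = 3) = (3/5)(2/4) = 3/10.
Weighting by the prior gives 1/3 · 1/5 = 1/15, 1/3 · 3/10 = 1/10, 1/3 · 3/10 = 1/10; summing to 4/15.
Therefore the posterior P(r = 1 | data) = (1/15) / (4/15) = 1/4.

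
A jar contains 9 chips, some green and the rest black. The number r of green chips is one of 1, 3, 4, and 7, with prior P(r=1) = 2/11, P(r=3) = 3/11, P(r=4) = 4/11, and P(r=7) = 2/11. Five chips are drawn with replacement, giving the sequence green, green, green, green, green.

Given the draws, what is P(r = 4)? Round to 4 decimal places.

For each hypothesis, P(data | H) works out to: P(data | r = 1) = (1/9)(1/9)(1/9)(1/9)(1/9) = 1.6935e-05; P(data | r = 3) = (3/9)(3/9)(3/9)(3/9)(3/9) = 0.0041152; P(data | r = 4) = (4/9)(4/9)(4/9)(4/9)(4/9) = 0.017342; P(data | r = 7) = (7/9)(7/9)(7/9)(7/9)(7/9) = 0.28463.
Multiplying each by its prior: 2/11 · 1.6935e-05 = 3.0791e-06, 3/11 · 0.0041152 = 0.0011223, 4/11 · 0.017342 = 0.006306, 2/11 · 0.28463 = 0.051751; summing to 0.059182.
By Bayes' rule, P(r = 4 | data) = (0.006306) / (0.059182) = 0.10655.

0.1066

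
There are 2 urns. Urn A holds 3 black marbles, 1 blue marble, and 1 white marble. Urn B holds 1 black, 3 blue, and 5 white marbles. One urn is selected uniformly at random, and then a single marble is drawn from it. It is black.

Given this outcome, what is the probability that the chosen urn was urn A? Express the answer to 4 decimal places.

0.8438

For each hypothesis, P(data | H) works out to: P(data | urn A) = (3/5) = 3/5; P(data | urn B) = (1/9) = 1/9.
Weighting by the prior gives 1/2 · 3/5 = 3/10, 1/2 · 1/9 = 1/18; these sum to 16/45.
By Bayes' rule, P(urn A | data) = (3/10) / (16/45) = 27/32.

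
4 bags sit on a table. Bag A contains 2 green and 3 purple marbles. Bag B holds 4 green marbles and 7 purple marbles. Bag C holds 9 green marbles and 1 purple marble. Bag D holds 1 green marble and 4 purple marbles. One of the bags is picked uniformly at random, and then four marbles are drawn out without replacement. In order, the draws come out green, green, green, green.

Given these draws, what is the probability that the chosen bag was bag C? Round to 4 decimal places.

For each hypothesis, P(data | H) works out to: P(data | bag A) = (2/5)(1/4)(0/3) = 0; P(data | bag B) = (4/11)(3/10)(2/9)(1/8) = 0.0030303; P(data | bag C) = (9/10)(8/9)(7/8)(6/7) = 0.6; P(data | bag D) = (1/5)(0/4) = 0.
The prior-weighted likelihoods are 1/4 · 0 = 0, 1/4 · 0.0030303 = 0.00075758, 1/4 · 0.6 = 0.15, 1/4 · 0 = 0; with total 0.15076.
Hence P(bag C | data) = (0.15) / (0.15076) = 0.99497.

0.9950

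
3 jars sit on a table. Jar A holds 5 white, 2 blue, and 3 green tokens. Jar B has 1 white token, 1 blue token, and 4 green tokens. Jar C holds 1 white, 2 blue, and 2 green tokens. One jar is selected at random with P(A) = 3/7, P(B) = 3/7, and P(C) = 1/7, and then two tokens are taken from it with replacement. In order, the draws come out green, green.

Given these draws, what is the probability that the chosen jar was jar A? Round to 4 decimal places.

The likelihood of the observed sequence under each hypothesis: P(data | jar A) = (3/10)(3/10) = 0.09; P(data | jar B) = (4/6)(4/6) = 0.44444; P(data | jar C) = (2/5)(2/5) = 0.16.
Weighting by the prior gives 3/7 · 0.09 = 0.038571, 3/7 · 0.44444 = 0.19048, 1/7 · 0.16 = 0.022857; these sum to 0.2519.
Therefore the posterior P(jar A | data) = (0.038571) / (0.2519) = 0.15312.

0.1531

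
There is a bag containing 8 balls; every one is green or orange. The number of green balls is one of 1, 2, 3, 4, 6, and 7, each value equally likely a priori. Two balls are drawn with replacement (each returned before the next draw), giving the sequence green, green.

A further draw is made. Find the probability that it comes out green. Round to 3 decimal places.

0.716

The likelihood of the observed sequence under each hypothesis: P(data | r = 1) = (1/8)(1/8) = 1/64; P(data | r = 2) = (2/8)(2/8) = 1/16; P(data | r = 3) = (3/8)(3/8) = 9/64; P(data | r = 4) = (4/8)(4/8) = 1/4; P(data | r = 6) = (6/8)(6/8) = 9/16; P(data | r = 7) = (7/8)(7/8) = 49/64.
Multiplying each by its prior: 1/6 · 1/64 = 1/384, 1/6 · 1/16 = 1/96, 1/6 · 9/64 = 3/128, 1/6 · 1/4 = 1/24, 1/6 · 9/16 = 3/32, 1/6 · 49/64 = 49/384; with total 115/384.
The posterior is then P(r = 1 | data) = 1/115, P(r = 2 | data) = 4/115, P(r = 3 | data) = 9/115, P(r = 4 | data) = 16/115, P(r = 6 | data) = 36/115, P(r = 7 | data) = 49/115.
Averaging over the posterior, P(green next | data) = (1/8)(1/115) + (1/4)(4/115) + (3/8)(9/115) + (1/2)(16/115) + (3/4)(36/115) + (7/8)(49/115) = 659/920.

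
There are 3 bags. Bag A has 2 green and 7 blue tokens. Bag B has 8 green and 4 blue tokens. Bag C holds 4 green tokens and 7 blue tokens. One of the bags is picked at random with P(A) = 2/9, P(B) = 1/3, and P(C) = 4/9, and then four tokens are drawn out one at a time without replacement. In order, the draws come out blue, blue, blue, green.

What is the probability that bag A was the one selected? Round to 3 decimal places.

Under each hypothesis, the probability of the observed sequence is: P(data | bag A) = (7/9)(6/8)(5/7)(2/6) = 0.13889; P(data | bag B) = (4/12)(3/11)(2/10)(8/9) = 0.016162; P(data | bag C) = (7/11)(6/10)(5/9)(4/8) = 0.10606.
The prior-weighted likelihoods are 2/9 · 0.13889 = 0.030864, 1/3 · 0.016162 = 0.0053872, 4/9 · 0.10606 = 0.047138; with total 0.083389.
So P(bag A | data) = (0.030864) / (0.083389) = 0.37012.

0.370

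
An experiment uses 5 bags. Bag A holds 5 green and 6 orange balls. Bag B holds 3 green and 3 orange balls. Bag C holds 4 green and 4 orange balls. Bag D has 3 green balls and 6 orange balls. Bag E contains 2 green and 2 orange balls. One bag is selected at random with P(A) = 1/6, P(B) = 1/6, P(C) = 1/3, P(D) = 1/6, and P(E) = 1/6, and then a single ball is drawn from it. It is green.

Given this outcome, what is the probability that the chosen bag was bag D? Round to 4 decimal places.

The likelihood of this draw under each hypothesis: P(data | bag A) = (5/11) = 5/11; P(data | bag B) = (3/6) = 1/2; P(data | bag C) = (4/8) = 1/2; P(data | bag D) = (3/9) = 1/3; P(data | bag E) = (2/4) = 1/2.
Multiplying each by its prior: 1/6 · 5/11 = 5/66, 1/6 · 1/2 = 1/12, 1/3 · 1/2 = 1/6, 1/6 · 1/3 = 1/18, 1/6 · 1/2 = 1/12; with total 46/99.
By Bayes' rule, P(bag D | data) = (1/18) / (46/99) = 11/92.

0.1196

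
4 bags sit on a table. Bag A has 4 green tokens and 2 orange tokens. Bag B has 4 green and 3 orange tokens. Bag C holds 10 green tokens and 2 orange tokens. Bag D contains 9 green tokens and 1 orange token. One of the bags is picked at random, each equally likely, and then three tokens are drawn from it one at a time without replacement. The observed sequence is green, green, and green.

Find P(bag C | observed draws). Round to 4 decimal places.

Compute the likelihood of the observed sequence for each case: P(data | bag A) = (4/6)(3/5)(2/4) = 0.2; P(data | bag B) = (4/7)(3/6)(2/5) = 0.11429; P(data | bag C) = (10/12)(9/11)(8/10) = 0.54545; P(data | bag D) = (9/10)(8/9)(7/8) = 0.7.
Weighting by the prior gives 1/4 · 0.2 = 0.05, 1/4 · 0.11429 = 0.028571, 1/4 · 0.54545 = 0.13636, 1/4 · 0.7 = 0.175; these sum to 0.38994.
So P(bag C | data) = (0.13636) / (0.38994) = 0.34971.

0.3497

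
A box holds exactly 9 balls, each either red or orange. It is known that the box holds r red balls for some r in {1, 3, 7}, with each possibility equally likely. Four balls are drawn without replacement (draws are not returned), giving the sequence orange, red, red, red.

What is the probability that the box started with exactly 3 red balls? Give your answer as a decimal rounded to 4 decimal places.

0.0789

Under each hypothesis, the probability of the observed sequence is: P(data | r = 1) = (8/9)(1/8)(0/7) = 0; P(data | r = 3) = (6/9)(3/8)(2/7)(1/6) = 1/84; P(data | r = 7) = (2/9)(7/8)(6/7)(5/6) = 5/36.
Weighting by the prior gives 1/3 · 0 = 0, 1/3 · 1/84 = 1/252, 1/3 · 5/36 = 5/108; summing to 19/378.
Therefore the posterior P(r = 3 | data) = (1/252) / (19/378) = 3/38.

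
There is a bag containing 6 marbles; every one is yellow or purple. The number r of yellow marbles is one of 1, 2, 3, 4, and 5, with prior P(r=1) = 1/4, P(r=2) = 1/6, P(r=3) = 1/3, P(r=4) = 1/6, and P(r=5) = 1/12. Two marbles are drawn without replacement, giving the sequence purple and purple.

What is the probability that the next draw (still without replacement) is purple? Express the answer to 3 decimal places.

Under each hypothesis, the probability of the observed sequence is: P(data | r = 1) = (5/6)(4/5) = 2/3; P(data | r = 2) = (4/6)(3/5) = 2/5; P(data | r = 3) = (3/6)(2/5) = 1/5; P(data | r = 4) = (2/6)(1/5) = 1/15; P(data | r = 5) = (1/6)(0/5) = 0.
Multiplying each by its prior: 1/4 · 2/3 = 1/6, 1/6 · 2/5 = 1/15, 1/3 · 1/5 = 1/15, 1/6 · 1/15 = 1/90, 1/12 · 0 = 0; summing to 14/45.
The posterior is then P(r = 1 | data) = 15/28, P(r = 2 | data) = 3/14, P(r = 3 | data) = 3/14, P(r = 4 | data) = 1/28, P(r = 5 | data) = 0.
So P(purple next | data) = Σ P(purple next | H) P(H | data) = (3/4)(15/28) + (1/2)(3/14) + (1/4)(3/14) + (0)(1/28) = 9/16.

0.563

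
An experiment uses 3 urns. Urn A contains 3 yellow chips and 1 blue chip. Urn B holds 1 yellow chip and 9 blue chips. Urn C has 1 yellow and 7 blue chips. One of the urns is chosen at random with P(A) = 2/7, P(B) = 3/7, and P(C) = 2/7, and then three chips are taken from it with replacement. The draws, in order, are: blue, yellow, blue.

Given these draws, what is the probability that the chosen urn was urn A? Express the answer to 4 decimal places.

0.1775

Compute the likelihood of the observed sequence for each case: P(data | urn A) = (1/4)(3/4)(1/4) = 0.046875; P(data | urn B) = (9/10)(1/10)(9/10) = 0.081; P(data | urn C) = (7/8)(1/8)(7/8) = 0.095703.
Multiplying each by its prior: 2/7 · 0.046875 = 0.013393, 3/7 · 0.081 = 0.034714, 2/7 · 0.095703 = 0.027344; these sum to 0.075451.
So P(urn A | data) = (0.013393) / (0.075451) = 0.1775.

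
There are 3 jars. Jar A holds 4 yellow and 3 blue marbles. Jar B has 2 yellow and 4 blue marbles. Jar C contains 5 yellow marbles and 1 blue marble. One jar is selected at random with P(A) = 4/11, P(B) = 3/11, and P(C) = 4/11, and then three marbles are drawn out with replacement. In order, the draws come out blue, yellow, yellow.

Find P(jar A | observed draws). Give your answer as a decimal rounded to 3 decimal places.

0.450

The likelihood of the observed sequence under each hypothesis: P(data | jar A) = (3/7)(4/7)(4/7) = 0.13994; P(data | jar B) = (4/6)(2/6)(2/6) = 0.074074; P(data | jar C) = (1/6)(5/6)(5/6) = 0.11574.
The prior-weighted likelihoods are 4/11 · 0.13994 = 0.050888, 3/11 · 0.074074 = 0.020202, 4/11 · 0.11574 = 0.042088; these sum to 0.11318.
So P(jar A | data) = (0.050888) / (0.11318) = 0.44963.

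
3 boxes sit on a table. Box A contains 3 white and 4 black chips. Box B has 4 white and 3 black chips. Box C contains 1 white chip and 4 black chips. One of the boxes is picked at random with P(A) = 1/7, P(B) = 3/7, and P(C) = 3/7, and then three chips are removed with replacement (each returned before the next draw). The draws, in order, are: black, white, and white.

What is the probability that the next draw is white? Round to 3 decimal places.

The likelihood of the observed sequence under each hypothesis: P(data | box A) = (4/7)(3/7)(3/7) = 0.10496; P(data | box B) = (3/7)(4/7)(4/7) = 0.13994; P(data | box C) = (4/5)(1/5)(1/5) = 0.032.
Multiplying each by its prior: 1/7 · 0.10496 = 0.014994, 3/7 · 0.13994 = 0.059975, 3/7 · 0.032 = 0.013714; these sum to 0.088683.
Dividing through by the total gives posterior P(box A | data) = 0.16907, P(box B | data) = 0.67628, P(box C | data) = 0.15464.
So P(white next | data) = Σ P(white next | H) P(H | data) = (3/7)(0.16907) + (4/7)(0.67628) + (1/5)(0.15464) = 0.48984.

0.490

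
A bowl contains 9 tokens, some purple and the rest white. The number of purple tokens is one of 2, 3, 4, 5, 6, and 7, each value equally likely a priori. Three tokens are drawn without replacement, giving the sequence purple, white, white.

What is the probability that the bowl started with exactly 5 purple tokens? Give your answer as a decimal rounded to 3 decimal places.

Compute the likelihood of the observed sequence for each case: P(data | r = 2) = (2/9)(7/8)(6/7) = 1/6; P(data | r = 3) = (3/9)(6/8)(5/7) = 5/28; P(data | r = 4) = (4/9)(5/8)(4/7) = 10/63; P(data | r = 5) = (5/9)(4/8)(3/7) = 5/42; P(data | r = 6) = (6/9)(3/8)(2/7) = 1/14; P(data | r = 7) = (7/9)(2/8)(1/7) = 1/36.
Multiplying each by its prior: 1/6 · 1/6 = 1/36, 1/6 · 5/28 = 5/168, 1/6 · 10/63 = 5/189, 1/6 · 5/42 = 5/252, 1/6 · 1/14 = 1/84, 1/6 · 1/36 = 1/216; with total 13/108.
By Bayes' rule, P(r = 5 | data) = (5/252) / (13/108) = 15/91.

0.165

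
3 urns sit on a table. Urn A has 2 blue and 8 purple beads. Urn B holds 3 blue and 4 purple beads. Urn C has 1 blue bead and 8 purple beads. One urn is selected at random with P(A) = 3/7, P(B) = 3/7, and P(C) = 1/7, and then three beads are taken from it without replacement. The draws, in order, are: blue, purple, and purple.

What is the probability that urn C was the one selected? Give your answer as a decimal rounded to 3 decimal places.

For each hypothesis, P(data | H) works out to: P(data | urn A) = (2/10)(8/9)(7/8) = 0.15556; P(data | urn B) = (3/7)(4/6)(3/5) = 0.17143; P(data | urn C) = (1/9)(8/8)(7/7) = 0.11111.
Weighting by the prior gives 3/7 · 0.15556 = 0.066667, 3/7 · 0.17143 = 0.073469, 1/7 · 0.11111 = 0.015873; with total 0.15601.
Hence P(urn C | data) = (0.015873) / (0.15601) = 0.10174.

0.102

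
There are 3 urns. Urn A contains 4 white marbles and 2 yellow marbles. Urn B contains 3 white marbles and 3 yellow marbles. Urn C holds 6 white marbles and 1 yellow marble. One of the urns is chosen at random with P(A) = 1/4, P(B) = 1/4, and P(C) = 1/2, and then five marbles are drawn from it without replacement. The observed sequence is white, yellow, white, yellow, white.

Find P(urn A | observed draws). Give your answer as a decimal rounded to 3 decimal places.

Under each hypothesis, the probability of the observed sequence is: P(data | urn A) = (4/6)(2/5)(3/4)(1/3)(2/2) = 1/15; P(data | urn B) = (3/6)(3/5)(2/4)(2/3)(1/2) = 1/20; P(data | urn C) = (6/7)(1/6)(5/5)(0/4) = 0.
Multiplying each by its prior: 1/4 · 1/15 = 1/60, 1/4 · 1/20 = 1/80, 1/2 · 0 = 0; these sum to 7/240.
Hence P(urn A | data) = (1/60) / (7/240) = 4/7.

0.571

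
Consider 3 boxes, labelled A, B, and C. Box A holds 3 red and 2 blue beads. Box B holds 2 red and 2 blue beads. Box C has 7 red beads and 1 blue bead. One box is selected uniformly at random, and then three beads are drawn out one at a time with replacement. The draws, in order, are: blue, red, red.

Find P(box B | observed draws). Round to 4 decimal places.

0.3427

For each hypothesis, P(data | H) works out to: P(data | box A) = (2/5)(3/5)(3/5) = 0.144; P(data | box B) = (2/4)(2/4)(2/4) = 0.125; P(data | box C) = (1/8)(7/8)(7/8) = 0.095703.
The prior-weighted likelihoods are 1/3 · 0.144 = 0.048, 1/3 · 0.125 = 0.041667, 1/3 · 0.095703 = 0.031901; summing to 0.12157.
So P(box B | data) = (0.041667) / (0.12157) = 0.34274.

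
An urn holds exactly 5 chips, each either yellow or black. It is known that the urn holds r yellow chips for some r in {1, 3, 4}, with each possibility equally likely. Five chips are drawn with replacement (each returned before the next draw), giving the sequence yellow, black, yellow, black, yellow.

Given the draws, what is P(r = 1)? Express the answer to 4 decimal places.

0.0851

The likelihood of the observed sequence under each hypothesis: P(data | r = 1) = (1/5)(4/5)(1/5)(4/5)(1/5) = 0.00512; P(data | r = 3) = (3/5)(2/5)(3/5)(2/5)(3/5) = 0.03456; P(data | r = 4) = (4/5)(1/5)(4/5)(1/5)(4/5) = 0.02048.
The prior-weighted likelihoods are 1/3 · 0.00512 = 0.0017067, 1/3 · 0.03456 = 0.01152, 1/3 · 0.02048 = 0.0068267; these sum to 0.020053.
So P(r = 1 | data) = (0.0017067) / (0.020053) = 0.085106.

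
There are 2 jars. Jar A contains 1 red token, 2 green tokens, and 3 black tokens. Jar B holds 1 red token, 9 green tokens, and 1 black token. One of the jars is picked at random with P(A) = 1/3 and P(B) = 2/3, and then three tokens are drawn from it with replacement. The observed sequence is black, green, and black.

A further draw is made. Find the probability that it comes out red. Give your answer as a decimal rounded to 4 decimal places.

For each hypothesis, P(data | H) works out to: P(data | jar A) = (3/6)(2/6)(3/6) = 0.083333; P(data | jar B) = (1/11)(9/11)(1/11) = 0.0067618.
The prior-weighted likelihoods are 1/3 · 0.083333 = 0.027778, 2/3 · 0.0067618 = 0.0045079; these sum to 0.032286.
Normalising, the posterior is P(jar A | data) = 0.86037, P(jar B | data) = 0.13963.
So P(red next | data) = Σ P(red next | H) P(H | data) = (1/6)(0.86037) + (1/11)(0.13963) = 0.15609.

0.1561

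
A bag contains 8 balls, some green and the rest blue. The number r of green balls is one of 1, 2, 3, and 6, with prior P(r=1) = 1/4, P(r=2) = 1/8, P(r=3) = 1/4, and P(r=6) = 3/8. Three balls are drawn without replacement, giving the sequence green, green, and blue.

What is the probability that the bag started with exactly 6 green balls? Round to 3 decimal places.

Compute the likelihood of the observed sequence for each case: P(data | r = 1) = (1/8)(0/7) = 0; P(data | r = 2) = (2/8)(1/7)(6/6) = 1/28; P(data | r = 3) = (3/8)(2/7)(5/6) = 5/56; P(data | r = 6) = (6/8)(5/7)(2/6) = 5/28.
Multiplying each by its prior: 1/4 · 0 = 0, 1/8 · 1/28 = 1/224, 1/4 · 5/56 = 5/224, 3/8 · 5/28 = 15/224; summing to 3/32.
By Bayes' rule, P(r = 6 | data) = (15/224) / (3/32) = 5/7.

0.714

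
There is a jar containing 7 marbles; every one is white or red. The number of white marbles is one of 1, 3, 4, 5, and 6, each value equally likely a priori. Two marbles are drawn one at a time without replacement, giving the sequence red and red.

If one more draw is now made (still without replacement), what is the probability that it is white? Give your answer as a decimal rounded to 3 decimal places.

0.400

Under each hypothesis, the probability of the observed sequence is: P(data | r = 1) = (6/7)(5/6) = 5/7; P(data | r = 3) = (4/7)(3/6) = 2/7; P(data | r = 4) = (3/7)(2/6) = 1/7; P(data | r = 5) = (2/7)(1/6) = 1/21; P(data | r = 6) = (1/7)(0/6) = 0.
The prior-weighted likelihoods are 1/5 · 5/7 = 1/7, 1/5 · 2/7 = 2/35, 1/5 · 1/7 = 1/35, 1/5 · 1/21 = 1/105, 1/5 · 0 = 0; these sum to 5/21.
Dividing through by the total gives posterior P(r = 1 | data) = 3/5, P(r = 3 | data) = 6/25, P(r = 4 | data) = 3/25, P(r = 5 | data) = 1/25, P(r = 6 | data) = 0.
So P(white next | data) = Σ P(white next | H) P(H | data) = (1/5)(3/5) + (3/5)(6/25) + (4/5)(3/25) + (1)(1/25) = 2/5.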